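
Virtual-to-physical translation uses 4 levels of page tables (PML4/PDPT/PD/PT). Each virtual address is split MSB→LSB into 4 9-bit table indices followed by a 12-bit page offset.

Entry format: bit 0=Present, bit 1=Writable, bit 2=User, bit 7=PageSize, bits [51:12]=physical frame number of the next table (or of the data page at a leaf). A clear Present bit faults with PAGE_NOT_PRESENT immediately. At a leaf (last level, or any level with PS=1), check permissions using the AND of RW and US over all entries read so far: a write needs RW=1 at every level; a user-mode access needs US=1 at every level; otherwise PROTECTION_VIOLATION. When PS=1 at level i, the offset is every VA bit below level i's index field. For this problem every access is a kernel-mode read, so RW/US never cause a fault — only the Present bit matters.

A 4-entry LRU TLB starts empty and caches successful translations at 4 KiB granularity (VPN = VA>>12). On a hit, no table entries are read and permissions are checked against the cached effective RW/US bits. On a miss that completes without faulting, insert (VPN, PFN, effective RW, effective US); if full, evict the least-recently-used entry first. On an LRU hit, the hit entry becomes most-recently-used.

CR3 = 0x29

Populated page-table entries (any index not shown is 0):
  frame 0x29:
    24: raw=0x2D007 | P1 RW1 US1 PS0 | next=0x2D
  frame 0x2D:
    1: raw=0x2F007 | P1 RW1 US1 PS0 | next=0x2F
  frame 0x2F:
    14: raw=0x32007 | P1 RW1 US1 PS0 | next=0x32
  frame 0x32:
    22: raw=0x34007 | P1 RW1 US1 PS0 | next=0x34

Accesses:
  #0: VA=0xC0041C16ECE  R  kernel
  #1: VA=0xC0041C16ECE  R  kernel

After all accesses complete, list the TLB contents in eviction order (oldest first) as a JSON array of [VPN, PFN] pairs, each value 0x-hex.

Walk each access:
#0 VA=0xC0041C16ECE (r,kernel):
  L0: frame=0x29 idx=24 entry=0x2D007 [P=1 RW=1 US=1 PS=0]
  L1: frame=0x2D idx=1 entry=0x2F007 [P=1 RW=1 US=1 PS=0]
  L2: frame=0x2F idx=14 entry=0x32007 [P=1 RW=1 US=1 PS=0]
  L3: frame=0x32 idx=22 entry=0x34007 [P=1 RW=1 US=1 PS=0]
  → PA=0x34ECE  (4 entries read)
#1 VA=0xC0041C16ECE (r,kernel):
  TLB hit vpn=0xC0041C16 → PA=0x34ECE

TLB: [["0xC0041C16", "0x34"]]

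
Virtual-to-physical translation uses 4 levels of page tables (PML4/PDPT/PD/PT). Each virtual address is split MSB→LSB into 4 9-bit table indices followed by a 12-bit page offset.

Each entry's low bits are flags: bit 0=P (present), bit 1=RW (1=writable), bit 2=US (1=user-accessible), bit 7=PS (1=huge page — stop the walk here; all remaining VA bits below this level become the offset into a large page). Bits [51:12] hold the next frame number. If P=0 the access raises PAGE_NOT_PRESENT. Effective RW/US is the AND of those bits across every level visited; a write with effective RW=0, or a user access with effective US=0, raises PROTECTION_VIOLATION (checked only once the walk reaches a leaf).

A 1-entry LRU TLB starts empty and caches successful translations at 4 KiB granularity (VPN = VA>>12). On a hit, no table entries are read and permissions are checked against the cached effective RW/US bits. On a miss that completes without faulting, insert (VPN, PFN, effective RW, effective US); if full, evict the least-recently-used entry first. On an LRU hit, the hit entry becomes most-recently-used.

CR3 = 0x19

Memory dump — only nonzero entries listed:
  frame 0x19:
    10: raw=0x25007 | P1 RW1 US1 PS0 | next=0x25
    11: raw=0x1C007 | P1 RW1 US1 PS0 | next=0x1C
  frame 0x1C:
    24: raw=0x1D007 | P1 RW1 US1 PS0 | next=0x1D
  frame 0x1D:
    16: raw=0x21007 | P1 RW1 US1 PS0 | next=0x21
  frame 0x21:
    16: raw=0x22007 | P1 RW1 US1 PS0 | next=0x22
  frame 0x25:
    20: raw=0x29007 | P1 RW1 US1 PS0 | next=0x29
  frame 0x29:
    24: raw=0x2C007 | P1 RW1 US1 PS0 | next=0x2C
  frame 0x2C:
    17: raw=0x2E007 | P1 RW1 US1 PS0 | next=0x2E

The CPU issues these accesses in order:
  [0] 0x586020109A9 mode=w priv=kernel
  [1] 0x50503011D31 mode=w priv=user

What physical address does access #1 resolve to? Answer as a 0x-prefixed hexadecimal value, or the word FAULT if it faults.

Walk each access:
#0 VA=0x586020109A9 (w,kernel):
  L0 @0x19[11] → 0x1C007  P=1,RW=1,US=1,PS=0
  L1 @0x1C[24] → 0x1D007  P=1,RW=1,US=1,PS=0
  L2 @0x1D[16] → 0x21007  P=1,RW=1,US=1,PS=0
  L3 @0x21[16] → 0x22007  P=1,RW=1,US=1,PS=0
  ⇒ phys 0x229A9  [4 reads]
#1 VA=0x50503011D31 (w,user):
  L0 @0x19[10] → 0x25007  P=1,RW=1,US=1,PS=0
  L1 @0x25[20] → 0x29007  P=1,RW=1,US=1,PS=0
  L2 @0x29[24] → 0x2C007  P=1,RW=1,US=1,PS=0
  L3 @0x2C[17] → 0x2E007  P=1,RW=1,US=1,PS=0
  ⇒ phys 0x2ED31  [4 reads]

Access #1 PA: 0x2ED31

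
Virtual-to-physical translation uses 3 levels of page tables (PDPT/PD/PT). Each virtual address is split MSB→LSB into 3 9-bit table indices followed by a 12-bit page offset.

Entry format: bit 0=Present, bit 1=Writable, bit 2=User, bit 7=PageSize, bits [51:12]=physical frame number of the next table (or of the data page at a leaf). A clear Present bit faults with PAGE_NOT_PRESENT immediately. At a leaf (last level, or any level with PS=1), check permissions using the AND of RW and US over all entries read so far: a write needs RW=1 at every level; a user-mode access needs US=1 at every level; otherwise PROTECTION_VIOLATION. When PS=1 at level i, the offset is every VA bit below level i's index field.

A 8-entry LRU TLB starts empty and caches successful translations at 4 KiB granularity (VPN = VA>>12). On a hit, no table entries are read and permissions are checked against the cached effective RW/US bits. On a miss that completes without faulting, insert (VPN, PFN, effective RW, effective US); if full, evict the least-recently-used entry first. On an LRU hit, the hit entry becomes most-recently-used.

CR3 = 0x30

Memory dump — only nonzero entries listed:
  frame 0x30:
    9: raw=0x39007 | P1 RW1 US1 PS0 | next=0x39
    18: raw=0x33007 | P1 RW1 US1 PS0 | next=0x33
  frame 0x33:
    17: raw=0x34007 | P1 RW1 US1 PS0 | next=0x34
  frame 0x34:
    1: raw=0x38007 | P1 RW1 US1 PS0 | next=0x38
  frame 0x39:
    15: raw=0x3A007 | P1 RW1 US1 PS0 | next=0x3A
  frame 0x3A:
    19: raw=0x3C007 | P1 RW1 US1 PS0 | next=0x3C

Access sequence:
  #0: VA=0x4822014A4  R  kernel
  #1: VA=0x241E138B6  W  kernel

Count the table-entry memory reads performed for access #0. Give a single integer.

Per-access translation:
#0 VA=0x4822014A4 (r,kernel):
  [0] read 0x30 idx=18: raw=0x33007 flags P=1 W=1 U=1 S=0
  [1] read 0x33 idx=17: raw=0x34007 flags P=1 W=1 U=1 S=0
  [2] read 0x34 idx=1: raw=0x38007 flags P=1 W=1 U=1 S=0
  → PA=0x384A4  (3 entries read)
#1 VA=0x241E138B6 (w,kernel):
  [0] read 0x30 idx=9: raw=0x39007 flags P=1 W=1 U=1 S=0
  [1] read 0x39 idx=15: raw=0x3A007 flags P=1 W=1 U=1 S=0
  [2] read 0x3A idx=19: raw=0x3C007 flags P=1 W=1 U=1 S=0
  → PA=0x3C8B6  (3 entries read)

Entries read for #0: 3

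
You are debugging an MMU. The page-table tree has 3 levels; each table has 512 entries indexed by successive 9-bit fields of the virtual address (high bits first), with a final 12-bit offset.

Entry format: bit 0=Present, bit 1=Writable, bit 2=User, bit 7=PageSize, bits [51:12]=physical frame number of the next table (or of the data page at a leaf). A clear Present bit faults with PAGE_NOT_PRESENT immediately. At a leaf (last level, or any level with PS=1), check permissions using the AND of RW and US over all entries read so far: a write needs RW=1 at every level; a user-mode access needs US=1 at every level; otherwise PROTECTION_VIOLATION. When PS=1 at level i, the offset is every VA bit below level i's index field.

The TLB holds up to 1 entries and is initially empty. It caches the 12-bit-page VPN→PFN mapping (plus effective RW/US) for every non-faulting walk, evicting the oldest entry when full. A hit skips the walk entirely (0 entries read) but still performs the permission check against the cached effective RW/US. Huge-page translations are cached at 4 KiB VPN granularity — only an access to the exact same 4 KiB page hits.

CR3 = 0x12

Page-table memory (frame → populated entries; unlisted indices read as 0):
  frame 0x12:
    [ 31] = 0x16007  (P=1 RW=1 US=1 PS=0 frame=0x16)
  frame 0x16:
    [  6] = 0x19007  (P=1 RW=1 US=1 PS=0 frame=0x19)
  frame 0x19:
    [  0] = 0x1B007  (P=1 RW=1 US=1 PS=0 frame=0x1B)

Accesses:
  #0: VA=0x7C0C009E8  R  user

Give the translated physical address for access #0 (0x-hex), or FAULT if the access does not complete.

Trace:
#0 VA=0x7C0C009E8 (r,user):
  lvl0: tbl 0x12, slot 31 ⇒ 0x16007 (P1/RW1/US1/PS0)
  lvl1: tbl 0x16, slot 6 ⇒ 0x19007 (P1/RW1/US1/PS0)
  lvl2: tbl 0x19, slot 0 ⇒ 0x1B007 (P1/RW1/US1/PS0)
  ✓ 0x1B9E8  — 3 lookups

Access #0 PA: 0x1B9E8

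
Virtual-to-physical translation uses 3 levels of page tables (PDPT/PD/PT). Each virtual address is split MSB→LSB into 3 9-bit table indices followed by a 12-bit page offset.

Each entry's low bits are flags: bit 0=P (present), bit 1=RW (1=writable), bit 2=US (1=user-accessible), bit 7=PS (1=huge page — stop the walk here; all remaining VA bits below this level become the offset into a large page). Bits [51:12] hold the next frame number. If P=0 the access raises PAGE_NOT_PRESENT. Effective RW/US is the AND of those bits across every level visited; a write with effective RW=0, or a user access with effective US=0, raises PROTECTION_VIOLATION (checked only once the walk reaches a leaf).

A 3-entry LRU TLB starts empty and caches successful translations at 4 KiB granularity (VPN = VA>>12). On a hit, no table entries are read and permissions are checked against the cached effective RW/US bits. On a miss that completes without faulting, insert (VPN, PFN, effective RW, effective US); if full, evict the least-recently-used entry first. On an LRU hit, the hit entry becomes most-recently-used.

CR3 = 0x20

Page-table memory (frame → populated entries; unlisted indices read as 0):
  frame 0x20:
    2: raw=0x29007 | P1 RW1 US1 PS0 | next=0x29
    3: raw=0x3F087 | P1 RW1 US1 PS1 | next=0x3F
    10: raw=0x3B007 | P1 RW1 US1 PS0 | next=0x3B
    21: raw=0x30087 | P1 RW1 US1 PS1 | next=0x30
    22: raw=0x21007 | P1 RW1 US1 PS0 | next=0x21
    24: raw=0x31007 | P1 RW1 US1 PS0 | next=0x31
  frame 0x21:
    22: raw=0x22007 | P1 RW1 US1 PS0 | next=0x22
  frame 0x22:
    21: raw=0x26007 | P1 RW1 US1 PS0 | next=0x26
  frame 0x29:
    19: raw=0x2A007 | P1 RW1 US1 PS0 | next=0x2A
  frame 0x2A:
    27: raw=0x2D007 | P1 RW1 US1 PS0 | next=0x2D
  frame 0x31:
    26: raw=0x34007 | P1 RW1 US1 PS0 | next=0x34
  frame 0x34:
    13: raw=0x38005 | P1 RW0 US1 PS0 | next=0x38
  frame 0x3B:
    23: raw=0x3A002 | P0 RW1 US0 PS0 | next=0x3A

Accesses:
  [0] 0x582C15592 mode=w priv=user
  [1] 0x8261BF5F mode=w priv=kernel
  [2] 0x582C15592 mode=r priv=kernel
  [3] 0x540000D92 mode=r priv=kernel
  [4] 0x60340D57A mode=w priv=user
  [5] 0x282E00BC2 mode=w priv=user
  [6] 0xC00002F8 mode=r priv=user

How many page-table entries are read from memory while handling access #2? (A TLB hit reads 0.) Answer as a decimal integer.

Trace:
#0 VA=0x582C15592 (w,user):
  lvl0: tbl 0x20, slot 22 ⇒ 0x21007 (P1/RW1/US1/PS0)
  lvl1: tbl 0x21, slot 22 ⇒ 0x22007 (P1/RW1/US1/PS0)
  lvl2: tbl 0x22, slot 21 ⇒ 0x26007 (P1/RW1/US1/PS0)
  ⇒ phys 0x26592  [3 reads]
#1 VA=0x8261BF5F (w,kernel):
  lvl0: tbl 0x20, slot 2 ⇒ 0x29007 (P1/RW1/US1/PS0)
  lvl1: tbl 0x29, slot 19 ⇒ 0x2A007 (P1/RW1/US1/PS0)
  lvl2: tbl 0x2A, slot 27 ⇒ 0x2D007 (P1/RW1/US1/PS0)
  ⇒ phys 0x2DF5F  [3 reads]
#2 VA=0x582C15592 (r,kernel):
  TLB hit vpn=0x582C15 → PA=0x26592
#3 VA=0x540000D92 (r,kernel):
  lvl0: tbl 0x20, slot 21 ⇒ 0x30087 (P1/RW1/US1/PS1)
  ⇒ phys 0x30D92 (huge @L0)  [1 reads]
#4 VA=0x60340D57A (w,user):
  lvl0: tbl 0x20, slot 24 ⇒ 0x31007 (P1/RW1/US1/PS0)
  lvl1: tbl 0x31, slot 26 ⇒ 0x34007 (P1/RW1/US1/PS0)
  lvl2: tbl 0x34, slot 13 ⇒ 0x38005 (P1/RW0/US1/PS0)
  ✗ PROTECTION_VIOLATION  [3 reads]
#5 VA=0x282E00BC2 (w,user):
  lvl0: tbl 0x20, slot 10 ⇒ 0x3B007 (P1/RW1/US1/PS0)
  lvl1: tbl 0x3B, slot 23 ⇒ 0x3A002 (P0/RW1/US0/PS0)
  ✗ PAGE_NOT_PRESENT  [2 reads]
#6 VA=0xC00002F8 (r,user):
  lvl0: tbl 0x20, slot 3 ⇒ 0x3F087 (P1/RW1/US1/PS1)
  ⇒ phys 0x3F2F8 (huge @L0)  [1 reads]

Entries read for #2: 0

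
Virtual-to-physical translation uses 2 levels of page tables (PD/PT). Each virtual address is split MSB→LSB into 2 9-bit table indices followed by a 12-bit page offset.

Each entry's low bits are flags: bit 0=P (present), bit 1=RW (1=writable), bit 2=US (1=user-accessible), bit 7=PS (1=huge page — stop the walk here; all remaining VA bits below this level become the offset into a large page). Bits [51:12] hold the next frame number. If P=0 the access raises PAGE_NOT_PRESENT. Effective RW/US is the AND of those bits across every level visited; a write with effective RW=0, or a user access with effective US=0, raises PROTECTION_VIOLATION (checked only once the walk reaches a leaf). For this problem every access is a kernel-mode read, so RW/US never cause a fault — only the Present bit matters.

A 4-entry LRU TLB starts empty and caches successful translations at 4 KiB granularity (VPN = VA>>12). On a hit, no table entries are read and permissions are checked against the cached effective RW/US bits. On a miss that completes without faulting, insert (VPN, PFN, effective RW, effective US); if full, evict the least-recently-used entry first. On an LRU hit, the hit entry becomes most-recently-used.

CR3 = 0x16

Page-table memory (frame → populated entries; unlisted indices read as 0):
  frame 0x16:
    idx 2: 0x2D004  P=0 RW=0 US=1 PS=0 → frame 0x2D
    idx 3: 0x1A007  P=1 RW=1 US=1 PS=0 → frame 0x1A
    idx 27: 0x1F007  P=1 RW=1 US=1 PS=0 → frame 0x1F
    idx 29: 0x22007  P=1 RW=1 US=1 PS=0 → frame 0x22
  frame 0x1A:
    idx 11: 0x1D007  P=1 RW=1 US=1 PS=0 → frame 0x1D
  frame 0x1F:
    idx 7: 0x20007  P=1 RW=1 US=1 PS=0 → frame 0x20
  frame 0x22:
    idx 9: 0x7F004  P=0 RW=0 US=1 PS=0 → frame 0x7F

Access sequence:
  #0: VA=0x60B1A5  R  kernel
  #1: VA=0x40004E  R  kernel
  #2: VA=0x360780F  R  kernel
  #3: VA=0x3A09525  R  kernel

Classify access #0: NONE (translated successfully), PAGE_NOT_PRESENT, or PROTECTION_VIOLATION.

Per-access translation:
#0 VA=0x60B1A5 (r,kernel):
  lvl0: tbl 0x16, slot 3 ⇒ 0x1A007 (P1/RW1/US1/PS0)
  lvl1: tbl 0x1A, slot 11 ⇒ 0x1D007 (P1/RW1/US1/PS0)
  ✓ 0x1D1A5  — 2 lookups
#1 VA=0x40004E (r,kernel):
  lvl0: tbl 0x16, slot 2 ⇒ 0x2D004 (P0/RW0/US1/PS0)
  ✗ PAGE_NOT_PRESENT  [1 reads]
#2 VA=0x360780F (r,kernel):
  lvl0: tbl 0x16, slot 27 ⇒ 0x1F007 (P1/RW1/US1/PS0)
  lvl1: tbl 0x1F, slot 7 ⇒ 0x20007 (P1/RW1/US1/PS0)
  ✓ 0x2080F  — 2 lookups
#3 VA=0x3A09525 (r,kernel):
  lvl0: tbl 0x16, slot 29 ⇒ 0x22007 (P1/RW1/US1/PS0)
  lvl1: tbl 0x22, slot 9 ⇒ 0x7F004 (P0/RW0/US1/PS0)
  ✗ PAGE_NOT_PRESENT  [2 reads]

Access #0 fault: NONE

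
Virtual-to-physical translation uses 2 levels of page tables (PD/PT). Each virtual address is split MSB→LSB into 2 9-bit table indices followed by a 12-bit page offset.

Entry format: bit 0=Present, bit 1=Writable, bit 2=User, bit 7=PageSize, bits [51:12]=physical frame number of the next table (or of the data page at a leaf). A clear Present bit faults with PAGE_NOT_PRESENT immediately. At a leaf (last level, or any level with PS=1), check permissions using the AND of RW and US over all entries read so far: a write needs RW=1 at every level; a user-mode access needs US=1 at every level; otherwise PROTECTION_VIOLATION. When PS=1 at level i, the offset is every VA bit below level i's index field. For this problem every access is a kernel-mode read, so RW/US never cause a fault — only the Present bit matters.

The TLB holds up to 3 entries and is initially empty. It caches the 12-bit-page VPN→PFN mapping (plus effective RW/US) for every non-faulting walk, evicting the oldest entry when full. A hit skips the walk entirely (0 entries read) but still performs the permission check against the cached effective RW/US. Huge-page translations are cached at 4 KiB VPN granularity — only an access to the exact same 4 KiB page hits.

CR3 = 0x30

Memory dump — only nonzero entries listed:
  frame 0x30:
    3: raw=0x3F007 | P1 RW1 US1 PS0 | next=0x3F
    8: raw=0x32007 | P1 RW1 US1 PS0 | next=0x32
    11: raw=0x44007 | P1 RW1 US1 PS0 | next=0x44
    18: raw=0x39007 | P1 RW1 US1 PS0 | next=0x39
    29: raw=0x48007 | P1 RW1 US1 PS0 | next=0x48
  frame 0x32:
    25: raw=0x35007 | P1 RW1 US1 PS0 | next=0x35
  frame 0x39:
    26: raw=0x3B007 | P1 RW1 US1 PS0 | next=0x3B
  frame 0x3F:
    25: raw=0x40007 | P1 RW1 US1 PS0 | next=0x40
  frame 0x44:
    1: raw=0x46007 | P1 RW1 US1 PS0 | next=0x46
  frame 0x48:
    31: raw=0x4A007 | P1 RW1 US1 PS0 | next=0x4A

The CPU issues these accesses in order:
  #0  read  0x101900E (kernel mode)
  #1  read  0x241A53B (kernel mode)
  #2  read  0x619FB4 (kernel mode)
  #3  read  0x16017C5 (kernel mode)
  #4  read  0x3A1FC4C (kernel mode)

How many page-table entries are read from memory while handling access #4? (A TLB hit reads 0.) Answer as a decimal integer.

Trace:
#0 VA=0x101900E (r,kernel):
  L0 @0x30[8] → 0x32007  P=1,RW=1,US=1,PS=0
  L1 @0x32[25] → 0x35007  P=1,RW=1,US=1,PS=0
  ✓ 0x3500E  — 2 lookups
#1 VA=0x241A53B (r,kernel):
  L0 @0x30[18] → 0x39007  P=1,RW=1,US=1,PS=0
  L1 @0x39[26] → 0x3B007  P=1,RW=1,US=1,PS=0
  ✓ 0x3B53B  — 2 lookups
#2 VA=0x619FB4 (r,kernel):
  L0 @0x30[3] → 0x3F007  P=1,RW=1,US=1,PS=0
  L1 @0x3F[25] → 0x40007  P=1,RW=1,US=1,PS=0
  ✓ 0x40FB4  — 2 lookups
#3 VA=0x16017C5 (r,kernel):
  L0 @0x30[11] → 0x44007  P=1,RW=1,US=1,PS=0
  L1 @0x44[1] → 0x46007  P=1,RW=1,US=1,PS=0
  ✓ 0x467C5  — 2 lookups
#4 VA=0x3A1FC4C (r,kernel):
  L0 @0x30[29] → 0x48007  P=1,RW=1,US=1,PS=0
  L1 @0x48[31] → 0x4A007  P=1,RW=1,US=1,PS=0
  ✓ 0x4AC4C  — 2 lookups

Entries read for #4: 2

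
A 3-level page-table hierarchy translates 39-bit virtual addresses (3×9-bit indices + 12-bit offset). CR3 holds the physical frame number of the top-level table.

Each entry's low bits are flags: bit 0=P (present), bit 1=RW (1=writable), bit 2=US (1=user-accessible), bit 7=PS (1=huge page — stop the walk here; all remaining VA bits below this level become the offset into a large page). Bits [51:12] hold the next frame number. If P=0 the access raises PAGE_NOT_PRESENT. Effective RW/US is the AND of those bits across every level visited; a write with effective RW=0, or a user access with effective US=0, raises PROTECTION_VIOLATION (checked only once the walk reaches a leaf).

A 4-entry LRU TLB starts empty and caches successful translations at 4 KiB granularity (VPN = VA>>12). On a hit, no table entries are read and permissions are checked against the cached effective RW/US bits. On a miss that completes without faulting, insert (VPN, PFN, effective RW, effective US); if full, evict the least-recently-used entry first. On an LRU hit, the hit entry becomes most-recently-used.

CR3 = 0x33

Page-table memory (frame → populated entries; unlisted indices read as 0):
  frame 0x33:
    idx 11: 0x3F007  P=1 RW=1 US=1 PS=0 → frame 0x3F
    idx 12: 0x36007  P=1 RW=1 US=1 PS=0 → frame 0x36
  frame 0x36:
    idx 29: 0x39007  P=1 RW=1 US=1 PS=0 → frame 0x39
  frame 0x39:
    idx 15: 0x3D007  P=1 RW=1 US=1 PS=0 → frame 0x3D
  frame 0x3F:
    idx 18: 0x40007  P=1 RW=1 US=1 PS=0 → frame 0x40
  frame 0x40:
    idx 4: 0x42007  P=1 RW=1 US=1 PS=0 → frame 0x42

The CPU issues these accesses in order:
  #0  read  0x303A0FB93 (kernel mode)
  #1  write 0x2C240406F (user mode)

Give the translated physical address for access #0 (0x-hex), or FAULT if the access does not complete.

Per-access translation:
#0 VA=0x303A0FB93 (r,kernel):
  L0 @0x33[12] → 0x36007  P=1,RW=1,US=1,PS=0
  L1 @0x36[29] → 0x39007  P=1,RW=1,US=1,PS=0
  L2 @0x39[15] → 0x3D007  P=1,RW=1,US=1,PS=0
  → PA=0x3DB93  (3 entries read)
#1 VA=0x2C240406F (w,user):
  L0 @0x33[11] → 0x3F007  P=1,RW=1,US=1,PS=0
  L1 @0x3F[18] → 0x40007  P=1,RW=1,US=1,PS=0
  L2 @0x40[4] → 0x42007  P=1,RW=1,US=1,PS=0
  → PA=0x4206F  (3 entries read)

Access #0 PA: 0x3DB93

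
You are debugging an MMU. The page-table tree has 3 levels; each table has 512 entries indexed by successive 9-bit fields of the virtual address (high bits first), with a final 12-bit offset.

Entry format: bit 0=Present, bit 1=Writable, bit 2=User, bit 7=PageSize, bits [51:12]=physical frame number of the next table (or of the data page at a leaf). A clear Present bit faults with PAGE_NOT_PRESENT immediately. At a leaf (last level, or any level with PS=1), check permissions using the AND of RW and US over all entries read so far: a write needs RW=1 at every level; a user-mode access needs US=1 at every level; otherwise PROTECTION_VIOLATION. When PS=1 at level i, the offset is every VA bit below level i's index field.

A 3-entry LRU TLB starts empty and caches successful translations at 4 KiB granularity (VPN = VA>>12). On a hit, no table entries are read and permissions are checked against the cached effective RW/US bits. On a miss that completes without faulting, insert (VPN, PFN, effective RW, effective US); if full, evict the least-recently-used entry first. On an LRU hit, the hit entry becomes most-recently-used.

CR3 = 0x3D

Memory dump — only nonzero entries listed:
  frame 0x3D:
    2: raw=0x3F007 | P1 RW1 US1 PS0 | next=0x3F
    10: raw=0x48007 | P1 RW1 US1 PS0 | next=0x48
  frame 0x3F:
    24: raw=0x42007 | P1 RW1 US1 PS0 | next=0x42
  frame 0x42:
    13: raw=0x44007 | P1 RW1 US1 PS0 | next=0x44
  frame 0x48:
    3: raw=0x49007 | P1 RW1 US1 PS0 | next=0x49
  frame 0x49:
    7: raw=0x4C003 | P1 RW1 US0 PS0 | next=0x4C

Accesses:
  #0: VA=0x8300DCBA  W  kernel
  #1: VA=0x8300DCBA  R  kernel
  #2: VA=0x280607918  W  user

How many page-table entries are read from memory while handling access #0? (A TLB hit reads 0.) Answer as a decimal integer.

Walk each access:
#0 VA=0x8300DCBA (w,kernel):
  L0: frame=0x3D idx=2 entry=0x3F007 [P=1 RW=1 US=1 PS=0]
  L1: frame=0x3F idx=24 entry=0x42007 [P=1 RW=1 US=1 PS=0]
  L2: frame=0x42 idx=13 entry=0x44007 [P=1 RW=1 US=1 PS=0]
  ✓ 0x44CBA  — 3 lookups
#1 VA=0x8300DCBA (r,kernel):
  TLB hit vpn=0x8300D → PA=0x44CBA
#2 VA=0x280607918 (w,user):
  L0: frame=0x3D idx=10 entry=0x48007 [P=1 RW=1 US=1 PS=0]
  L1: frame=0x48 idx=3 entry=0x49007 [P=1 RW=1 US=1 PS=0]
  L2: frame=0x49 idx=7 entry=0x4C003 [P=1 RW=1 US=0 PS=0]
  ✗ PROTECTION_VIOLATION  [3 reads]

Entries read for #0: 3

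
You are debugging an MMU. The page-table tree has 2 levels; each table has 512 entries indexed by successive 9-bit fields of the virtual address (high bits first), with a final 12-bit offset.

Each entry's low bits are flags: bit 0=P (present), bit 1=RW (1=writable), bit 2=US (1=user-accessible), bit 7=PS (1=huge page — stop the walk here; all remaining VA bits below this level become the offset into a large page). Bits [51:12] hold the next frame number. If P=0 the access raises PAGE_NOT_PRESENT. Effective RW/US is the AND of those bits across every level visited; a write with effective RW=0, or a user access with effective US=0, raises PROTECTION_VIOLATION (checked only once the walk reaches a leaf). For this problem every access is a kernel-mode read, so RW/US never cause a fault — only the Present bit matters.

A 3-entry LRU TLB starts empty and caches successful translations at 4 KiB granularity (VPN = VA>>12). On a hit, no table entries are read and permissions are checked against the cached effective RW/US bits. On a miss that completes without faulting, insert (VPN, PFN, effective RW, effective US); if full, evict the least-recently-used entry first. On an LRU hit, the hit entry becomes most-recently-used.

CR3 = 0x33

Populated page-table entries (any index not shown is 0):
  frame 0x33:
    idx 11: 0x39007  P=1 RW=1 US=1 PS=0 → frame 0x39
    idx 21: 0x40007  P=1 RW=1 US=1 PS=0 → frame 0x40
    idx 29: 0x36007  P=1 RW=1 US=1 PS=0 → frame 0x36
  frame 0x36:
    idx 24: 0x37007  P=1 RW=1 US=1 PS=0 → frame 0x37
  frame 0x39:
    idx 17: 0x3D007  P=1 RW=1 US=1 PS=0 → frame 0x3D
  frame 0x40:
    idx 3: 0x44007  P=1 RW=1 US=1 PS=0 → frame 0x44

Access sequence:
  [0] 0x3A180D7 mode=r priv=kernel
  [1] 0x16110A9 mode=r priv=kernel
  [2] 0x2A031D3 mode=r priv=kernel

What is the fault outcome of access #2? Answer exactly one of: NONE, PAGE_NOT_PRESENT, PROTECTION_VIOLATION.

Walk each access:
#0 VA=0x3A180D7 (r,kernel):
  lvl0: tbl 0x33, slot 29 ⇒ 0x36007 (P1/RW1/US1/PS0)
  lvl1: tbl 0x36, slot 24 ⇒ 0x37007 (P1/RW1/US1/PS0)
  ⇒ phys 0x370D7  [2 reads]
#1 VA=0x16110A9 (r,kernel):
  lvl0: tbl 0x33, slot 11 ⇒ 0x39007 (P1/RW1/US1/PS0)
  lvl1: tbl 0x39, slot 17 ⇒ 0x3D007 (P1/RW1/US1/PS0)
  ⇒ phys 0x3D0A9  [2 reads]
#2 VA=0x2A031D3 (r,kernel):
  lvl0: tbl 0x33, slot 21 ⇒ 0x40007 (P1/RW1/US1/PS0)
  lvl1: tbl 0x40, slot 3 ⇒ 0x44007 (P1/RW1/US1/PS0)
  ⇒ phys 0x441D3  [2 reads]

Access #2 fault: NONE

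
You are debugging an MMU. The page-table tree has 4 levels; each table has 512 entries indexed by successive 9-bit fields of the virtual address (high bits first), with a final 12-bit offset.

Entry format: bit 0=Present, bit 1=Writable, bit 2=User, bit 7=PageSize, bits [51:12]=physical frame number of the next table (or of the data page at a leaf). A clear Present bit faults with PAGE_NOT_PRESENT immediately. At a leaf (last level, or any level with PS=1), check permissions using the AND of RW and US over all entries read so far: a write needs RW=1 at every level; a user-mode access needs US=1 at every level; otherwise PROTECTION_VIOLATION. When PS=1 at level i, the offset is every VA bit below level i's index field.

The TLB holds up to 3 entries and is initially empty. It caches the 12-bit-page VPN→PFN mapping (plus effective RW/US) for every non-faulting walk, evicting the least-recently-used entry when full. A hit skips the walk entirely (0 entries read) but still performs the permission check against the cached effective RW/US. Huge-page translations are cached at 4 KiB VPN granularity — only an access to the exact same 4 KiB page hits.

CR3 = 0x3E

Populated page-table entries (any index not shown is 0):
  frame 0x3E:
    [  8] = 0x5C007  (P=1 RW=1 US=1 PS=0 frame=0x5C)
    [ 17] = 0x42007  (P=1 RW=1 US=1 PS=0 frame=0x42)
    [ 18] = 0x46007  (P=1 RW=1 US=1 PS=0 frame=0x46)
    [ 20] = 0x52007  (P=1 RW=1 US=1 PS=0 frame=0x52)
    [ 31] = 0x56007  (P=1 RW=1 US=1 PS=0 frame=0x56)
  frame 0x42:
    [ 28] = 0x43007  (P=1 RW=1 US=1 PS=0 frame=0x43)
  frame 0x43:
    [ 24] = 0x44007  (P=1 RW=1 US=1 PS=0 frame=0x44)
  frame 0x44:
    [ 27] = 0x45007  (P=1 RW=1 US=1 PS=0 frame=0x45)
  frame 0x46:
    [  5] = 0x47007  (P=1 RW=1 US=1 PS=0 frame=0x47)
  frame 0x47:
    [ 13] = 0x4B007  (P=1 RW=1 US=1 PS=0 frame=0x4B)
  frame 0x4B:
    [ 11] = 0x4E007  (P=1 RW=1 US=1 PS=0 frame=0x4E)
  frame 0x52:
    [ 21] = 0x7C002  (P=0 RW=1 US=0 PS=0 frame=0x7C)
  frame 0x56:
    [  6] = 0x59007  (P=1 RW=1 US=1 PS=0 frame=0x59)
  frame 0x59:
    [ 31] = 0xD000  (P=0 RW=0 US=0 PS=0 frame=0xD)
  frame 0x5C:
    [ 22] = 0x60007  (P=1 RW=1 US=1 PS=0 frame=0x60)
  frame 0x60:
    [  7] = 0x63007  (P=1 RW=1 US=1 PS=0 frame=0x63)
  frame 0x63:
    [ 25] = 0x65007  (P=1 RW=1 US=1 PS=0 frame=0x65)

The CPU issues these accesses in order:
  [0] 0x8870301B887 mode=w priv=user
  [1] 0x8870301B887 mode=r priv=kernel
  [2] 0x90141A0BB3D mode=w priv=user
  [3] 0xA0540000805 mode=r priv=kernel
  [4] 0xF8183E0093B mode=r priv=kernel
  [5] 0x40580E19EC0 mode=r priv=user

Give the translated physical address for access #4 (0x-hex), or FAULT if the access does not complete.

Walk each access:
#0 VA=0x8870301B887 (w,user):
  L0 @0x3E[17] → 0x42007  P=1,RW=1,US=1,PS=0
  L1 @0x42[28] → 0x43007  P=1,RW=1,US=1,PS=0
  L2 @0x43[24] → 0x44007  P=1,RW=1,US=1,PS=0
  L3 @0x44[27] → 0x45007  P=1,RW=1,US=1,PS=0
  ⇒ phys 0x45887  [4 reads]
#1 VA=0x8870301B887 (r,kernel):
  TLB hit vpn=0x8870301B → PA=0x45887
#2 VA=0x90141A0BB3D (w,user):
  L0 @0x3E[18] → 0x46007  P=1,RW=1,US=1,PS=0
  L1 @0x46[5] → 0x47007  P=1,RW=1,US=1,PS=0
  L2 @0x47[13] → 0x4B007  P=1,RW=1,US=1,PS=0
  L3 @0x4B[11] → 0x4E007  P=1,RW=1,US=1,PS=0
  ⇒ phys 0x4EB3D  [4 reads]
#3 VA=0xA0540000805 (r,kernel):
  L0 @0x3E[20] → 0x52007  P=1,RW=1,US=1,PS=0
  L1 @0x52[21] → 0x7C002  P=0,RW=1,US=0,PS=0
  ✗ PAGE_NOT_PRESENT  [2 reads]
#4 VA=0xF8183E0093B (r,kernel):
  L0 @0x3E[31] → 0x56007  P=1,RW=1,US=1,PS=0
  L1 @0x56[6] → 0x59007  P=1,RW=1,US=1,PS=0
  L2 @0x59[31] → 0xD000  P=0,RW=0,US=0,PS=0
  ✗ PAGE_NOT_PRESENT  [3 reads]
#5 VA=0x40580E19EC0 (r,user):
  L0 @0x3E[8] → 0x5C007  P=1,RW=1,US=1,PS=0
  L1 @0x5C[22] → 0x60007  P=1,RW=1,US=1,PS=0
  L2 @0x60[7] → 0x63007  P=1,RW=1,US=1,PS=0
  L3 @0x63[25] → 0x65007  P=1,RW=1,US=1,PS=0
  ⇒ phys 0x65EC0  [4 reads]

Access #4 PA: FAULT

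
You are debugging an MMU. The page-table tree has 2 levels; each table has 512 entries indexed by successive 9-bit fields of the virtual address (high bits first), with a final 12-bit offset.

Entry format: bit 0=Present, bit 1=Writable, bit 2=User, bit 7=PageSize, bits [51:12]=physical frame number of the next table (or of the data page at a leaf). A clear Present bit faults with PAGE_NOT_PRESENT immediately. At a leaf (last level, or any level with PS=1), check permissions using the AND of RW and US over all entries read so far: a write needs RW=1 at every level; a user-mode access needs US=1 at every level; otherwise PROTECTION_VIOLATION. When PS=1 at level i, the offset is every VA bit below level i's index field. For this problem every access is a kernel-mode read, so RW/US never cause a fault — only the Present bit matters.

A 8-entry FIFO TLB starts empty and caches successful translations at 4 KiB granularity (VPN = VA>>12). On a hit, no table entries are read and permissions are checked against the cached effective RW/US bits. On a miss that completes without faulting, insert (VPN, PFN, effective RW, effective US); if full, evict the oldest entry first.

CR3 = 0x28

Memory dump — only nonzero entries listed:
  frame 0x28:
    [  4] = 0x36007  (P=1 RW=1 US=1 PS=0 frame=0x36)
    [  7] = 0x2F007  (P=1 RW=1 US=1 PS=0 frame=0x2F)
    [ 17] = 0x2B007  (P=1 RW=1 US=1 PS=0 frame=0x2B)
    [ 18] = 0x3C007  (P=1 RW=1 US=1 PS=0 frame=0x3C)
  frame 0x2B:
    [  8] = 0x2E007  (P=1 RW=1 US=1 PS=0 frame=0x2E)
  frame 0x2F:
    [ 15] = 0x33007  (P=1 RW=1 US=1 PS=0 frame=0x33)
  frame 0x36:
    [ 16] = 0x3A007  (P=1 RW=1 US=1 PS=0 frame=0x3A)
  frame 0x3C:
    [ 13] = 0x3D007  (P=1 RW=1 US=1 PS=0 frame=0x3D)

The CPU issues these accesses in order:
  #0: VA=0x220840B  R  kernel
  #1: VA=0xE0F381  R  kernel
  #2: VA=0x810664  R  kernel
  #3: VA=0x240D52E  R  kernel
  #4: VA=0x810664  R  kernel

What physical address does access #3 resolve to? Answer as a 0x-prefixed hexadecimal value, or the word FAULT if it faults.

Trace:
#0 VA=0x220840B (r,kernel):
  L0 @0x28[17] → 0x2B007  P=1,RW=1,US=1,PS=0
  L1 @0x2B[8] → 0x2E007  P=1,RW=1,US=1,PS=0
  → PA=0x2E40B  (2 entries read)
#1 VA=0xE0F381 (r,kernel):
  L0 @0x28[7] → 0x2F007  P=1,RW=1,US=1,PS=0
  L1 @0x2F[15] → 0x33007  P=1,RW=1,US=1,PS=0
  → PA=0x33381  (2 entries read)
#2 VA=0x810664 (r,kernel):
  L0 @0x28[4] → 0x36007  P=1,RW=1,US=1,PS=0
  L1 @0x36[16] → 0x3A007  P=1,RW=1,US=1,PS=0
  → PA=0x3A664  (2 entries read)
#3 VA=0x240D52E (r,kernel):
  L0 @0x28[18] → 0x3C007  P=1,RW=1,US=1,PS=0
  L1 @0x3C[13] → 0x3D007  P=1,RW=1,US=1,PS=0
  → PA=0x3D52E  (2 entries read)
#4 VA=0x810664 (r,kernel):
  TLB hit vpn=0x810 → PA=0x3A664

Access #3 PA: 0x3D52E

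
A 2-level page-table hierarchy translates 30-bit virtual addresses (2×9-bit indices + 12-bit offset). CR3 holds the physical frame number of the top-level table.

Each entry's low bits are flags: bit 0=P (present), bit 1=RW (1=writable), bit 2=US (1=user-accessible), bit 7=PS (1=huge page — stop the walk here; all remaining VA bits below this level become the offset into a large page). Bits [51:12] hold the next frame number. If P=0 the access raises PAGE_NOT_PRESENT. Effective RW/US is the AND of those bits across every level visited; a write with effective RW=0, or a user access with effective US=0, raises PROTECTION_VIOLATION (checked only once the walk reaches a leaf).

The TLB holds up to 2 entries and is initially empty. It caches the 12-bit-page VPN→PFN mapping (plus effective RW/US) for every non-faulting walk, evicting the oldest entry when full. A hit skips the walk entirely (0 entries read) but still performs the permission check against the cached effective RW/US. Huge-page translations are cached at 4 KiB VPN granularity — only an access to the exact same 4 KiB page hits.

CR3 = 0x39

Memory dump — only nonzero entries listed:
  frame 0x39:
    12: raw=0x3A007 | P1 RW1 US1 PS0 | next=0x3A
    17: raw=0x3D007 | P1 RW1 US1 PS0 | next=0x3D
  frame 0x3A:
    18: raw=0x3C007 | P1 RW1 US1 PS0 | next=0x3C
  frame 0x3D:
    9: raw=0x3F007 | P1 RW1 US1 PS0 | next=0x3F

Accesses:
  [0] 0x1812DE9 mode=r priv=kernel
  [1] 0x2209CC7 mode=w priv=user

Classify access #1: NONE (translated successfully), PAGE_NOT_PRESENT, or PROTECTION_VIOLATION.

Walk each access:
#0 VA=0x1812DE9 (r,kernel):
  L0: frame=0x39 idx=12 entry=0x3A007 [P=1 RW=1 US=1 PS=0]
  L1: frame=0x3A idx=18 entry=0x3C007 [P=1 RW=1 US=1 PS=0]
  → PA=0x3CDE9  (2 entries read)
#1 VA=0x2209CC7 (w,user):
  L0: frame=0x39 idx=17 entry=0x3D007 [P=1 RW=1 US=1 PS=0]
  L1: frame=0x3D idx=9 entry=0x3F007 [P=1 RW=1 US=1 PS=0]
  → PA=0x3FCC7  (2 entries read)

Access #1 fault: NONE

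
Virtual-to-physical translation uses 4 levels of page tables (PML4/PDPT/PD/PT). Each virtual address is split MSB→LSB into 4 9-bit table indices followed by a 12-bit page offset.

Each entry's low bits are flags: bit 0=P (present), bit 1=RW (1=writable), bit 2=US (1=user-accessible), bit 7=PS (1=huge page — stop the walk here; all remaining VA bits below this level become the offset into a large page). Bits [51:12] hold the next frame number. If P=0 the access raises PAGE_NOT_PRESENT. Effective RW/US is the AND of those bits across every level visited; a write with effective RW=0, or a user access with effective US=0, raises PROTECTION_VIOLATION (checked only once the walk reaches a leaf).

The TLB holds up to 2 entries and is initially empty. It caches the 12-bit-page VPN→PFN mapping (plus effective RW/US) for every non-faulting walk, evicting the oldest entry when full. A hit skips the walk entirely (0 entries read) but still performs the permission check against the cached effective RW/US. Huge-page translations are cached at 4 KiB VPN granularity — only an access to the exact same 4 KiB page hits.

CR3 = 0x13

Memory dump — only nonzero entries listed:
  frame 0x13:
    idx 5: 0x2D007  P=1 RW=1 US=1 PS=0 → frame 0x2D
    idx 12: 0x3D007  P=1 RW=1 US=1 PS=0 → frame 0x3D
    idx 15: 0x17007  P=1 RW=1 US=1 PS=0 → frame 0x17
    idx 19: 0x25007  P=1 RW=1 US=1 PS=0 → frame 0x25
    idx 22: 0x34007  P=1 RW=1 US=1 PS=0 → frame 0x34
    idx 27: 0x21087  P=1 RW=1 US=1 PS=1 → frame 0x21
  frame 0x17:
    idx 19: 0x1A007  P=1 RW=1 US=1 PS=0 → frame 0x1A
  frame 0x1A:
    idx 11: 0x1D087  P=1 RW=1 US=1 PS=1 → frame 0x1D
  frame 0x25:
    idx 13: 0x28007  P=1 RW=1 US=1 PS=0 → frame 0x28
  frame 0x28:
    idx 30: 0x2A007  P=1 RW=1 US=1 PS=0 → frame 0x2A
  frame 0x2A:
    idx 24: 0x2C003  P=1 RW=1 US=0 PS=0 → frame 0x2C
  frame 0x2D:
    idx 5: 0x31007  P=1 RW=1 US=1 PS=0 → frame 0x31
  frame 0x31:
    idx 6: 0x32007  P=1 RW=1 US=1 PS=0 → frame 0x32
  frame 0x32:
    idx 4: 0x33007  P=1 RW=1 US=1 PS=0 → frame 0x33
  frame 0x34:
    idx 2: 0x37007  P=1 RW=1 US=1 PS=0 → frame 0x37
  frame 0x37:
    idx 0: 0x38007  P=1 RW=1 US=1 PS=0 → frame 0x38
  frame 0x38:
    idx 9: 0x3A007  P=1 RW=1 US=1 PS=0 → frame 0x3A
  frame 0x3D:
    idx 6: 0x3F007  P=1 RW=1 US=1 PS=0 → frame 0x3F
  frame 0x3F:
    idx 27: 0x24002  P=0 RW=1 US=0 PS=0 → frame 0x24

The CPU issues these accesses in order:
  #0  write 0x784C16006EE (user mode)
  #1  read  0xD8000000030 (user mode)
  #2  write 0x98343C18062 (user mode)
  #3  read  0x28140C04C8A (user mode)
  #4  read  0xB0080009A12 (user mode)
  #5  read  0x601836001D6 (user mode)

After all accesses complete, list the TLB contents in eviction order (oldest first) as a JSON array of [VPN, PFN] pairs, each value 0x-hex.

Per-access translation:
#0 VA=0x784C16006EE (w,user):
  L0 @0x13[15] → 0x17007  P=1,RW=1,US=1,PS=0
  L1 @0x17[19] → 0x1A007  P=1,RW=1,US=1,PS=0
  L2 @0x1A[11] → 0x1D087  P=1,RW=1,US=1,PS=1
  ⇒ phys 0x1D6EE (huge @L2)  [3 reads]
#1 VA=0xD8000000030 (r,user):
  L0 @0x13[27] → 0x21087  P=1,RW=1,US=1,PS=1
  ⇒ phys 0x21030 (huge @L0)  [1 reads]
#2 VA=0x98343C18062 (w,user):
  L0 @0x13[19] → 0x25007  P=1,RW=1,US=1,PS=0
  L1 @0x25[13] → 0x28007  P=1,RW=1,US=1,PS=0
  L2 @0x28[30] → 0x2A007  P=1,RW=1,US=1,PS=0
  L3 @0x2A[24] → 0x2C003  P=1,RW=1,US=0,PS=0
  ✗ PROTECTION_VIOLATION  [4 reads]
#3 VA=0x28140C04C8A (r,user):
  L0 @0x13[5] → 0x2D007  P=1,RW=1,US=1,PS=0
  L1 @0x2D[5] → 0x31007  P=1,RW=1,US=1,PS=0
  L2 @0x31[6] → 0x32007  P=1,RW=1,US=1,PS=0
  L3 @0x32[4] → 0x33007  P=1,RW=1,US=1,PS=0
  ⇒ phys 0x33C8A  [4 reads]
#4 VA=0xB0080009A12 (r,user):
  L0 @0x13[22] → 0x34007  P=1,RW=1,US=1,PS=0
  L1 @0x34[2] → 0x37007  P=1,RW=1,US=1,PS=0
  L2 @0x37[0] → 0x38007  P=1,RW=1,US=1,PS=0
  L3 @0x38[9] → 0x3A007  P=1,RW=1,US=1,PS=0
  ⇒ phys 0x3AA12  [4 reads]
#5 VA=0x601836001D6 (r,user):
  L0 @0x13[12] → 0x3D007  P=1,RW=1,US=1,PS=0
  L1 @0x3D[6] → 0x3F007  P=1,RW=1,US=1,PS=0
  L2 @0x3F[27] → 0x24002  P=0,RW=1,US=0,PS=0
  ✗ PAGE_NOT_PRESENT  [3 reads]

TLB: [["0x28140C04", "0x33"], ["0xB0080009", "0x3A"]]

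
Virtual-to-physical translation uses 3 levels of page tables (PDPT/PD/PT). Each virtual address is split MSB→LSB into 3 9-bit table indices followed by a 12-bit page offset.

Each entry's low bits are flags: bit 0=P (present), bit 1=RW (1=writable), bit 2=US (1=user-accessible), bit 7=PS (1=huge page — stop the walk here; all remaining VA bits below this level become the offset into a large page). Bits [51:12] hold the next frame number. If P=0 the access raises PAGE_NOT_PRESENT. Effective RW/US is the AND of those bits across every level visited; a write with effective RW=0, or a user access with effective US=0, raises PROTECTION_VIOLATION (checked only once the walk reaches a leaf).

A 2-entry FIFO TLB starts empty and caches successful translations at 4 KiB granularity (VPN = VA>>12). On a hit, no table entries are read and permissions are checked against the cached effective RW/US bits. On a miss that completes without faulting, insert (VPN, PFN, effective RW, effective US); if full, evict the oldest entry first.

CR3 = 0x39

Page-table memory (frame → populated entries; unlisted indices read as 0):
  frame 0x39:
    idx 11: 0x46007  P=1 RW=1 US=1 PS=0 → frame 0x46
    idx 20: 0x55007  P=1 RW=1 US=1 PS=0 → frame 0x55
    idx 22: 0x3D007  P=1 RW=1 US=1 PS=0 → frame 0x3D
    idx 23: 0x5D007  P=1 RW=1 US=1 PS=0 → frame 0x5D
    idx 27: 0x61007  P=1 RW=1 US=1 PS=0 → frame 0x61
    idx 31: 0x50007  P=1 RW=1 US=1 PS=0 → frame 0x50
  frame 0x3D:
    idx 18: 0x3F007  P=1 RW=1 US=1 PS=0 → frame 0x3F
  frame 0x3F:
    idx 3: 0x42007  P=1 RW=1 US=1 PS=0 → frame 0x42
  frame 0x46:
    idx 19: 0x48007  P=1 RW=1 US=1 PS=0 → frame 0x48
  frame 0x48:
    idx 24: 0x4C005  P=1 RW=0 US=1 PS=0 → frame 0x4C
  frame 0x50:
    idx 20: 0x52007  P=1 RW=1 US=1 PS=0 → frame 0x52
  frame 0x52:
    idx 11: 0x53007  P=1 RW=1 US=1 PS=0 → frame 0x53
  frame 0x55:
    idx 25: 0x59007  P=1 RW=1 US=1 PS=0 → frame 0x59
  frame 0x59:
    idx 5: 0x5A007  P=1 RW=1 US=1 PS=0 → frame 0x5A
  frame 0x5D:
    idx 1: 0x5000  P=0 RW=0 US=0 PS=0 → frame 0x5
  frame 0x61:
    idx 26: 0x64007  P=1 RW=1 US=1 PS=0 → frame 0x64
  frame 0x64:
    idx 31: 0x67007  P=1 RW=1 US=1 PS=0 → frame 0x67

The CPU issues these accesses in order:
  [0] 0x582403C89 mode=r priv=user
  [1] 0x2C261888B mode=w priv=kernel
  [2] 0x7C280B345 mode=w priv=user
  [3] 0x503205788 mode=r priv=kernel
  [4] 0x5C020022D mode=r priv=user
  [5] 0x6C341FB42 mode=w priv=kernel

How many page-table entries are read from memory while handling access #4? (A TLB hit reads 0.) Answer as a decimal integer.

Per-access translation:
#0 VA=0x582403C89 (r,user):
  L0: frame=0x39 idx=22 entry=0x3D007 [P=1 RW=1 US=1 PS=0]
  L1: frame=0x3D idx=18 entry=0x3F007 [P=1 RW=1 US=1 PS=0]
  L2: frame=0x3F idx=3 entry=0x42007 [P=1 RW=1 US=1 PS=0]
  ✓ 0x42C89  — 3 lookups
#1 VA=0x2C261888B (w,kernel):
  L0: frame=0x39 idx=11 entry=0x46007 [P=1 RW=1 US=1 PS=0]
  L1: frame=0x46 idx=19 entry=0x48007 [P=1 RW=1 US=1 PS=0]
  L2: frame=0x48 idx=24 entry=0x4C005 [P=1 RW=0 US=1 PS=0]
  ✗ PROTECTION_VIOLATION  [3 reads]
#2 VA=0x7C280B345 (w,user):
  L0: frame=0x39 idx=31 entry=0x50007 [P=1 RW=1 US=1 PS=0]
  L1: frame=0x50 idx=20 entry=0x52007 [P=1 RW=1 US=1 PS=0]
  L2: frame=0x52 idx=11 entry=0x53007 [P=1 RW=1 US=1 PS=0]
  ✓ 0x53345  — 3 lookups
#3 VA=0x503205788 (r,kernel):
  L0: frame=0x39 idx=20 entry=0x55007 [P=1 RW=1 US=1 PS=0]
  L1: frame=0x55 idx=25 entry=0x59007 [P=1 RW=1 US=1 PS=0]
  L2: frame=0x59 idx=5 entry=0x5A007 [P=1 RW=1 US=1 PS=0]
  ✓ 0x5A788  — 3 lookups
#4 VA=0x5C020022D (r,user):
  L0: frame=0x39 idx=23 entry=0x5D007 [P=1 RW=1 US=1 PS=0]
  L1: frame=0x5D idx=1 entry=0x5000 [P=0 RW=0 US=0 PS=0]
  ✗ PAGE_NOT_PRESENT  [2 reads]
#5 VA=0x6C341FB42 (w,kernel):
  L0: frame=0x39 idx=27 entry=0x61007 [P=1 RW=1 US=1 PS=0]
  L1: frame=0x61 idx=26 entry=0x64007 [P=1 RW=1 US=1 PS=0]
  L2: frame=0x64 idx=31 entry=0x67007 [P=1 RW=1 US=1 PS=0]
  ✓ 0x67B42  — 3 lookups

Entries read for #4: 2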